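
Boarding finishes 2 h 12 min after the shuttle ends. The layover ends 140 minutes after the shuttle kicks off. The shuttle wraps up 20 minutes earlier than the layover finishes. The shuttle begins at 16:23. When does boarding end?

20:35

The layover ends at 16:23 + 140 min = 18:43.
The shuttle ends at 18:43 − 20 min = 18:23.
Boarding ends at 18:23 + 132 min = 20:35.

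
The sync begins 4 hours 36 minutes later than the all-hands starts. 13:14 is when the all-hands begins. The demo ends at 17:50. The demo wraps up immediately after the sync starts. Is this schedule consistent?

The sync starts at 13:14 + 276 min = 17:50.
So the demo ends at 17:50.
That matches the stated 17:50, so the schedule is consistent.

Yes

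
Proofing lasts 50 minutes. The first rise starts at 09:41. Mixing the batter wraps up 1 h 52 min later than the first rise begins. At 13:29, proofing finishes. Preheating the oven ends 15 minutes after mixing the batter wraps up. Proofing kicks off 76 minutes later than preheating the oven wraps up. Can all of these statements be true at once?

Mixing the batter ends at 09:41 + 112 min = 11:33.
Preheating the oven ends at 11:33 + 15 min = 11:48.
Proofing starts at 11:48 + 76 min = 13:04.
Proofing ends at 13:04 + 50 min = 13:54.
But proofing is also said to end at 13:29 — a 25-minute conflict.

No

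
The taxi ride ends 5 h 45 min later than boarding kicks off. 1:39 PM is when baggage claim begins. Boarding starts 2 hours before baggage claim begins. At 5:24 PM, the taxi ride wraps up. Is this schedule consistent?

Boarding starts at 1:39 PM − 120 min = 11:39 AM.
The taxi ride ends at 11:39 AM + 345 min = 5:24 PM.
That matches the stated 5:24 PM, so the schedule is consistent.

Yes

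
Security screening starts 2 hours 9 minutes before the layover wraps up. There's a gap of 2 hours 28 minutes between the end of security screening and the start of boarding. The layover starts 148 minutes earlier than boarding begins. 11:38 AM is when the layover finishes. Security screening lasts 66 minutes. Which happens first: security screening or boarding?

security screening

Security screening starts at 11:38 AM − 129 min = 9:29 AM.
Security screening ends at 9:29 AM + 66 min = 10:35 AM.
Boarding starts at 10:35 AM + 148 min = 1:03 PM.
Security screening starts at 9:29 AM and boarding starts at 1:03 PM, so security screening is first.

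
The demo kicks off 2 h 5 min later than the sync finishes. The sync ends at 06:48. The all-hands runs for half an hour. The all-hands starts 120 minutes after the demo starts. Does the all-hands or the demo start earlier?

The demo starts at 06:48 + 125 min = 08:53.
The all-hands starts at 08:53 + 120 min = 10:53.
The all-hands starts at 10:53 and the demo starts at 08:53, so the demo is first.

the demo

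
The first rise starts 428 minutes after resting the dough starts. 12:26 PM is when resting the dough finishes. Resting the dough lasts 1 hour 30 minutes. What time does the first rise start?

Resting the dough starts at 12:26 PM − 90 min = 10:56 AM.
The first rise starts at 10:56 AM + 428 min = 6:04 PM.

6:04 PM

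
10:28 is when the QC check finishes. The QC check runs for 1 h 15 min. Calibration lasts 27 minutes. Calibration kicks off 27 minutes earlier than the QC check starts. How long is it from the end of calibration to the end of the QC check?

The QC check starts at 10:28 − 75 min = 09:13.
Calibration starts at 09:13 − 27 min = 08:46.
Calibration ends at 08:46 + 27 min = 09:13.
From 09:13 to 10:28 is 75 minutes.

75 minutes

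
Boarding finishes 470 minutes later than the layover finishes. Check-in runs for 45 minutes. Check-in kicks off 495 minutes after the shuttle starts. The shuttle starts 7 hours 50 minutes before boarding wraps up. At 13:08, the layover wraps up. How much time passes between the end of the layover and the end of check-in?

Boarding ends at 13:08 + 470 min = 20:58.
The shuttle starts at 20:58 − 470 min = 13:08.
Check-in starts at 13:08 + 495 min = 21:23.
Check-in ends at 21:23 + 45 min = 22:08.
From 13:08 to 22:08 is 9 hours.

9 hours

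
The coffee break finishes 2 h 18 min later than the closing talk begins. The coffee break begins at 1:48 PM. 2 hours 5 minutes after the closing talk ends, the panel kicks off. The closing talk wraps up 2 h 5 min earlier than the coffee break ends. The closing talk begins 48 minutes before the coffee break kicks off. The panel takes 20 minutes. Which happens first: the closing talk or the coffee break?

the closing talk

The closing talk starts at 1:48 PM − 48 min = 1:00 PM.
The closing talk starts at 1:00 PM and the coffee break starts at 1:48 PM, so the closing talk is first.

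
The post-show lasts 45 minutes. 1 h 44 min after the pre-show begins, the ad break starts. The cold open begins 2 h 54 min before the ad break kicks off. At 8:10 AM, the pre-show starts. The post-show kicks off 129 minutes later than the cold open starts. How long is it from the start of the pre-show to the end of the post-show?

1 hour 44 minutes

The ad break starts at 8:10 AM + 104 min = 9:54 AM.
The cold open starts at 9:54 AM − 174 min = 7:00 AM.
The post-show starts at 7:00 AM + 129 min = 9:09 AM.
The post-show ends at 9:09 AM + 45 min = 9:54 AM.
From 8:10 AM to 9:54 AM is 1 hour 44 minutes.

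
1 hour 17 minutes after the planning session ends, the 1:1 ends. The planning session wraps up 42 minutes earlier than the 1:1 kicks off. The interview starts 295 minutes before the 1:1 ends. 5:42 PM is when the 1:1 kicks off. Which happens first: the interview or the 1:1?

The planning session ends at 5:42 PM − 42 min = 5:00 PM.
The 1:1 ends at 5:00 PM + 77 min = 6:17 PM.
The interview starts at 6:17 PM − 295 min = 1:22 PM.
The interview starts at 1:22 PM and the 1:1 starts at 5:42 PM, so the interview is first.

the interview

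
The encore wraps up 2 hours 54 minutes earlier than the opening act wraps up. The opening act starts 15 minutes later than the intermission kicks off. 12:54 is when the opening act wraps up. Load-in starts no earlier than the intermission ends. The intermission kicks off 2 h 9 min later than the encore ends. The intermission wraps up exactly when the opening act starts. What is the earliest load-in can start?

The encore ends at 12:54 − 174 min = 10:00.
The intermission starts at 10:00 + 129 min = 12:09.
The opening act starts at 12:09 + 15 min = 12:24.
So the intermission ends at 12:24.
Load-in is bounded by the intermission, so the earliest it can start is 12:24.

12:24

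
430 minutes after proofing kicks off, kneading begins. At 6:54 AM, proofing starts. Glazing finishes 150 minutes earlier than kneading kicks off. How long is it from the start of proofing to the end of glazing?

Kneading starts at 6:54 AM + 430 min = 2:04 PM.
Glazing ends at 2:04 PM − 150 min = 11:34 AM.
From 6:54 AM to 11:34 AM is 280 minutes.

280 minutes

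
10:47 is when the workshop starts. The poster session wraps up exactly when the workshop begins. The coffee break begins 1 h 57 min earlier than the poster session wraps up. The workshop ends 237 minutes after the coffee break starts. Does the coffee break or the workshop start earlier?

The poster session ends at 10:47.
The coffee break starts at 10:47 − 117 min = 08:50.
The coffee break starts at 08:50 and the workshop starts at 10:47, so the coffee break is first.

the coffee break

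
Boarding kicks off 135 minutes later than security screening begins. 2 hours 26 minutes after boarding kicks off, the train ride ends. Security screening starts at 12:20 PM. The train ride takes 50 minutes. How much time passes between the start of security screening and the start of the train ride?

Boarding starts at 12:20 PM + 135 min = 2:35 PM.
The train ride ends at 2:35 PM + 146 min = 5:01 PM.
The train ride starts at 5:01 PM − 50 min = 4:11 PM.
From 12:20 PM to 4:11 PM is 3 h 51 min.

3 h 51 min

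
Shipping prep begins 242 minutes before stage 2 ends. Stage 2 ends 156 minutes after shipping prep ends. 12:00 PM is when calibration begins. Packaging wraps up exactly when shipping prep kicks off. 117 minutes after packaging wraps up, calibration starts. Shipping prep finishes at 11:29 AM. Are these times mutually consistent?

Stage 2 ends at 11:29 AM + 156 min = 2:05 PM.
Shipping prep starts at 2:05 PM − 242 min = 10:03 AM.
So packaging ends at 10:03 AM.
Calibration starts at 10:03 AM + 117 min = 12:00 PM.
That matches the stated 12:00 PM, so the schedule is consistent.

Yes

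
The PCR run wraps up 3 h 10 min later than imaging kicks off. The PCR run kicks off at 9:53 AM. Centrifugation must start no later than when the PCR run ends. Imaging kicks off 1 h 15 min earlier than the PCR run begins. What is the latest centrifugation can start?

Imaging starts at 9:53 AM − 75 min = 8:38 AM.
The PCR run ends at 8:38 AM + 190 min = 11:48 AM.
Centrifugation is bounded by the PCR run, so the latest it can start is 11:48 AM.

11:48 AM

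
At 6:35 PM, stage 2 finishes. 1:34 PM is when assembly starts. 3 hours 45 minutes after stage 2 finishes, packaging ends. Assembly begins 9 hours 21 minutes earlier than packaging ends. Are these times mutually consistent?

Packaging ends at 6:35 PM + 225 min = 10:20 PM.
Assembly starts at 10:20 PM − 561 min = 12:59 PM.
But assembly is also said to start at 1:34 PM — a 35-minute conflict.

No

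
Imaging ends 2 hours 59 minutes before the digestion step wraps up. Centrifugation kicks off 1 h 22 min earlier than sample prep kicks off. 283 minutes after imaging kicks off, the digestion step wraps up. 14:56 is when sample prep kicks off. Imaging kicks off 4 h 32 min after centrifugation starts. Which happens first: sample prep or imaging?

sample prep

Centrifugation starts at 14:56 − 82 min = 13:34.
Imaging starts at 13:34 + 272 min = 18:06.
Sample prep starts at 14:56 and imaging starts at 18:06, so sample prep is first.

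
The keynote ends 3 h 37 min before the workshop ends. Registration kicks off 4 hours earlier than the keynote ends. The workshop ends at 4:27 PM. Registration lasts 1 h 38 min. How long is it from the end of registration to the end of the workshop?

The keynote ends at 4:27 PM − 217 min = 12:50 PM.
Registration starts at 12:50 PM − 240 min = 8:50 AM.
Registration ends at 8:50 AM + 98 min = 10:28 AM.
From 10:28 AM to 4:27 PM is 5 h 59 min.

5 h 59 min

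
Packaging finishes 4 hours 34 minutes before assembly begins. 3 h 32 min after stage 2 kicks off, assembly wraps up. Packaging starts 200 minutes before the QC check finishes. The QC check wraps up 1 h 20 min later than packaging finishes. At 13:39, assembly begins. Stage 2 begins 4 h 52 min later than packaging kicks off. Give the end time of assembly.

15:29

Packaging ends at 13:39 − 274 min = 09:05.
The QC check ends at 09:05 + 80 min = 10:25.
Packaging starts at 10:25 − 200 min = 07:05.
Stage 2 starts at 07:05 + 292 min = 11:57.
Assembly ends at 11:57 + 212 min = 15:29.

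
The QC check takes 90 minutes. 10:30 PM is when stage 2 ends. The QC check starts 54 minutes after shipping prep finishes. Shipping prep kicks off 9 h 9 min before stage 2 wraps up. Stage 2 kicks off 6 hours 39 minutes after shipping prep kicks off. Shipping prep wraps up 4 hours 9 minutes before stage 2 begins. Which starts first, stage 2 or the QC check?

Shipping prep starts at 10:30 PM − 549 min = 1:21 PM.
Stage 2 starts at 1:21 PM + 399 min = 8:00 PM.
Shipping prep ends at 8:00 PM − 249 min = 3:51 PM.
The QC check starts at 3:51 PM + 54 min = 4:45 PM.
Stage 2 starts at 8:00 PM and the QC check starts at 4:45 PM, so the QC check is first.

the QC check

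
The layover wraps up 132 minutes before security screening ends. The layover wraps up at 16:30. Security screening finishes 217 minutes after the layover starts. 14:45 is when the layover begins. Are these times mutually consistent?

No

Security screening ends at 14:45 + 217 min = 18:22.
The layover ends at 18:22 − 132 min = 16:10.
But the layover is also said to end at 16:30 — a 20-minute conflict.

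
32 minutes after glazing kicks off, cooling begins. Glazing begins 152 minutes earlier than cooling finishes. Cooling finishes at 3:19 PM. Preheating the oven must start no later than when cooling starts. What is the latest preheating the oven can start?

Glazing starts at 3:19 PM − 152 min = 12:47 PM.
Cooling starts at 12:47 PM + 32 min = 1:19 PM.
Preheating the oven is bounded by cooling, so the latest it can start is 1:19 PM.

1:19 PM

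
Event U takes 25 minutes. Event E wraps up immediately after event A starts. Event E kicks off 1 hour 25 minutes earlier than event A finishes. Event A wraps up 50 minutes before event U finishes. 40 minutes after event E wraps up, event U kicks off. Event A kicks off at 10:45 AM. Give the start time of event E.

9:35 AM

Event E ends at 10:45 AM.
Event U starts at 10:45 AM + 40 min = 11:25 AM.
Event U ends at 11:25 AM + 25 min = 11:50 AM.
Event A ends at 11:50 AM − 50 min = 11:00 AM.
Event E starts at 11:00 AM − 85 min = 9:35 AM.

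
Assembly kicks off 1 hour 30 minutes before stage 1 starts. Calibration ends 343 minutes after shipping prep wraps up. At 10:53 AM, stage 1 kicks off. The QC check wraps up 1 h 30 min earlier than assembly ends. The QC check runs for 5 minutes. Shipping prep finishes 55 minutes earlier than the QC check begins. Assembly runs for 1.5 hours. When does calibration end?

2:06 PM

Assembly starts at 10:53 AM − 90 min = 9:23 AM.
Assembly ends at 9:23 AM + 90 min = 10:53 AM.
The QC check ends at 10:53 AM − 90 min = 9:23 AM.
The QC check starts at 9:23 AM − 5 min = 9:18 AM.
Shipping prep ends at 9:18 AM − 55 min = 8:23 AM.
Calibration ends at 8:23 AM + 343 min = 2:06 PM.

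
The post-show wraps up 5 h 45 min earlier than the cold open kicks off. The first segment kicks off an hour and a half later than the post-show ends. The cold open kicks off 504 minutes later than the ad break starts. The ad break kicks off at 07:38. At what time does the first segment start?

11:47

The cold open starts at 07:38 + 504 min = 16:02.
The post-show ends at 16:02 − 345 min = 10:17.
The first segment starts at 10:17 + 90 min = 11:47.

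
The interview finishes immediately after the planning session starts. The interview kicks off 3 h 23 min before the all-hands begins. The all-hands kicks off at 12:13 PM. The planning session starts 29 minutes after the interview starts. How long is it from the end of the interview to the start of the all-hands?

2 h 54 min

The interview starts at 12:13 PM − 203 min = 8:50 AM.
The planning session starts at 8:50 AM + 29 min = 9:19 AM.
So the interview ends at 9:19 AM.
From 9:19 AM to 12:13 PM is 2 h 54 min.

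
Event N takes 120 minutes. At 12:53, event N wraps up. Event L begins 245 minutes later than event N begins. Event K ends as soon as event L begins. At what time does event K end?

Event N starts at 12:53 − 120 min = 10:53.
Event L starts at 10:53 + 245 min = 14:58.
So event K ends at 14:58.

14:58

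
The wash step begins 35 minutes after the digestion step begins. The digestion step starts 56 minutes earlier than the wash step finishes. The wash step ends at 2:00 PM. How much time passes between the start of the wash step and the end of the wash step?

21 minutes

The digestion step starts at 2:00 PM − 56 min = 1:04 PM.
The wash step starts at 1:04 PM + 35 min = 1:39 PM.
From 1:39 PM to 2:00 PM is 21 minutes.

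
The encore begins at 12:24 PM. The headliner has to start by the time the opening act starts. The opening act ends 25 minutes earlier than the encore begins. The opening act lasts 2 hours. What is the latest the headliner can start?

The opening act ends at 12:24 PM − 25 min = 11:59 AM.
The opening act starts at 11:59 AM − 120 min = 9:59 AM.
The headliner is bounded by the opening act, so the latest it can start is 9:59 AM.

9:59 AM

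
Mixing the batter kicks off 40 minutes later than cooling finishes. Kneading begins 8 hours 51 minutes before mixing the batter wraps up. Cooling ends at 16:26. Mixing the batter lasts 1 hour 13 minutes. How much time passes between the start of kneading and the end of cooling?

Mixing the batter starts at 16:26 + 40 min = 17:06.
Mixing the batter ends at 17:06 + 73 min = 18:19.
Kneading starts at 18:19 − 531 min = 09:28.
From 09:28 to 16:26 is 6 hours 58 minutes.

6 hours 58 minutes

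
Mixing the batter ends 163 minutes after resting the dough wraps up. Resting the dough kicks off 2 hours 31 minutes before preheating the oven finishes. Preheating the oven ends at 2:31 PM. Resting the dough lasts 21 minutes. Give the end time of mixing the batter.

3:04 PM

Resting the dough starts at 2:31 PM − 151 min = 12:00 PM.
Resting the dough ends at 12:00 PM + 21 min = 12:21 PM.
Mixing the batter ends at 12:21 PM + 163 min = 3:04 PM.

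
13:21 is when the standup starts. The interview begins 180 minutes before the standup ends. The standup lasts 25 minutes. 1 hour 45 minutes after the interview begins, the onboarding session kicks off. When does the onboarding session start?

The standup ends at 13:21 + 25 min = 13:46.
The interview starts at 13:46 − 180 min = 10:46.
The onboarding session starts at 10:46 + 105 min = 12:31.

12:31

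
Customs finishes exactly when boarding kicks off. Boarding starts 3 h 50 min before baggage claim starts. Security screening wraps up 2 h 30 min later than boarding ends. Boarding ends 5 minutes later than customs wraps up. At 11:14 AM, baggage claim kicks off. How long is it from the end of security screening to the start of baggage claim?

Boarding starts at 11:14 AM − 230 min = 7:24 AM.
So customs ends at 7:24 AM.
Boarding ends at 7:24 AM + 5 min = 7:29 AM.
Security screening ends at 7:29 AM + 150 min = 9:59 AM.
From 9:59 AM to 11:14 AM is 75 minutes.

75 minutes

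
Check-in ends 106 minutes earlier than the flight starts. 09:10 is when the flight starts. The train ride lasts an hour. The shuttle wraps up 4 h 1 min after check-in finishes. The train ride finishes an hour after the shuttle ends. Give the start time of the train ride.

Check-in ends at 09:10 − 106 min = 07:24.
The shuttle ends at 07:24 + 241 min = 11:25.
The train ride ends at 11:25 + 60 min = 12:25.
The train ride starts at 12:25 − 60 min = 11:25.

11:25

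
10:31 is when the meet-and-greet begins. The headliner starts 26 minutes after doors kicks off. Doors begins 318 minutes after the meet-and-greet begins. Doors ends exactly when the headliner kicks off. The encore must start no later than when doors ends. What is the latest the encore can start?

Doors starts at 10:31 + 318 min = 15:49.
The headliner starts at 15:49 + 26 min = 16:15.
So doors ends at 16:15.
The encore is bounded by doors, so the latest it can start is 16:15.

16:15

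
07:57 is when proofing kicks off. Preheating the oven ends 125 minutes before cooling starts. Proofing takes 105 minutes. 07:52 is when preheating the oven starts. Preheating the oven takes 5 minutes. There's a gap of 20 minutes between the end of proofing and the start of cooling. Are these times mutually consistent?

Yes

Proofing ends at 07:57 + 105 min = 09:42.
Cooling starts at 09:42 + 20 min = 10:02.
Preheating the oven ends at 10:02 − 125 min = 07:57.
Preheating the oven starts at 07:57 − 5 min = 07:52.
That matches the stated 07:52, so the schedule is consistent.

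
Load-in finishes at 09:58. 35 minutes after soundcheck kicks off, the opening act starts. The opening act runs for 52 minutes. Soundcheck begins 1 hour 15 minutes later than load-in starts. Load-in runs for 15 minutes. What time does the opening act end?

12:25

Load-in starts at 09:58 − 15 min = 09:43.
Soundcheck starts at 09:43 + 75 min = 10:58.
The opening act starts at 10:58 + 35 min = 11:33.
The opening act ends at 11:33 + 52 min = 12:25.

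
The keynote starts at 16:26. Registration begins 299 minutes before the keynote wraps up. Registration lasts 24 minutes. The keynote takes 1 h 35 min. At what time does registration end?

13:26

The keynote ends at 16:26 + 95 min = 18:01.
Registration starts at 18:01 − 299 min = 13:02.
Registration ends at 13:02 + 24 min = 13:26.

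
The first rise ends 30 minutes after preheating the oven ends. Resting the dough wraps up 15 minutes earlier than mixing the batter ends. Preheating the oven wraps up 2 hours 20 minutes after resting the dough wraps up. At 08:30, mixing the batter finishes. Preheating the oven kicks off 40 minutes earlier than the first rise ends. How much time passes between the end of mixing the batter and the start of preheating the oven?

Resting the dough ends at 08:30 − 15 min = 08:15.
Preheating the oven ends at 08:15 + 140 min = 10:35.
The first rise ends at 10:35 + 30 min = 11:05.
Preheating the oven starts at 11:05 − 40 min = 10:25.
From 08:30 to 10:25 is 115 minutes.

115 minutes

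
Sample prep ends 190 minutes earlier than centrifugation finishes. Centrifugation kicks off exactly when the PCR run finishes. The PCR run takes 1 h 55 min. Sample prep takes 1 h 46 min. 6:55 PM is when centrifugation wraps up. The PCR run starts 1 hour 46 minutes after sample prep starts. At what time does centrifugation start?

Sample prep ends at 6:55 PM − 190 min = 3:45 PM.
Sample prep starts at 3:45 PM − 106 min = 1:59 PM.
The PCR run starts at 1:59 PM + 106 min = 3:45 PM.
The PCR run ends at 3:45 PM + 115 min = 5:40 PM.
So centrifugation starts at 5:40 PM.

5:40 PM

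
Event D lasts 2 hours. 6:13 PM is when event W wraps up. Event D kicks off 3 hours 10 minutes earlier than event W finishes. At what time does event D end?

5:03 PM

Event D starts at 6:13 PM − 190 min = 3:03 PM.
Event D ends at 3:03 PM + 120 min = 5:03 PM.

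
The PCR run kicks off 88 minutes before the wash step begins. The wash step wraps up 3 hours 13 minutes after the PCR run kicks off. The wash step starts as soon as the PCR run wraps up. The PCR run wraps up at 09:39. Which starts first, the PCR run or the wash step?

The wash step starts at 09:39.
The PCR run starts at 09:39 − 88 min = 08:11.
The PCR run starts at 08:11 and the wash step starts at 09:39, so the PCR run is first.

the PCR run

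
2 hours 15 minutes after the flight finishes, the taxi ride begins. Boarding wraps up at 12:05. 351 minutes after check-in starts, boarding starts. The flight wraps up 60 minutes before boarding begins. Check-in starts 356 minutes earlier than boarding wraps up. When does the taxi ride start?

13:15

Check-in starts at 12:05 − 356 min = 06:09.
Boarding starts at 06:09 + 351 min = 12:00.
The flight ends at 12:00 − 60 min = 11:00.
The taxi ride starts at 11:00 + 135 min = 13:15.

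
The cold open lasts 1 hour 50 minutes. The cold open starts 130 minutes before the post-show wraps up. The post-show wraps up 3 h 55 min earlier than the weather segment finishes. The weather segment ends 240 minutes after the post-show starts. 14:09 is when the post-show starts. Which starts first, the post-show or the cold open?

the cold open

The weather segment ends at 14:09 + 240 min = 18:09.
The post-show ends at 18:09 − 235 min = 14:14.
The cold open starts at 14:14 − 130 min = 12:04.
The post-show starts at 14:09 and the cold open starts at 12:04, so the cold open is first.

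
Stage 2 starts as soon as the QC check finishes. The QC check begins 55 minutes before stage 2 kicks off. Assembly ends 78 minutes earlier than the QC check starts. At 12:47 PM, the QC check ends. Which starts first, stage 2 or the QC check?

the QC check

Stage 2 starts at 12:47 PM.
The QC check starts at 12:47 PM − 55 min = 11:52 AM.
Stage 2 starts at 12:47 PM and the QC check starts at 11:52 AM, so the QC check is first.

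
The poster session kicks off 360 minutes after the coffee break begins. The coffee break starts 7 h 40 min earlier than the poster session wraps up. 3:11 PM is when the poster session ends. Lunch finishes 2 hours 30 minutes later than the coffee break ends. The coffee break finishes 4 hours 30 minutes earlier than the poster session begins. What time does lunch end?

The coffee break starts at 3:11 PM − 460 min = 7:31 AM.
The poster session starts at 7:31 AM + 360 min = 1:31 PM.
The coffee break ends at 1:31 PM − 270 min = 9:01 AM.
Lunch ends at 9:01 AM + 150 min = 11:31 AM.

11:31 AM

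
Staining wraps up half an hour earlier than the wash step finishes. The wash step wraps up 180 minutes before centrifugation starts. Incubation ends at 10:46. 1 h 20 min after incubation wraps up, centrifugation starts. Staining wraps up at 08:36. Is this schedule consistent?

Centrifugation starts at 10:46 + 80 min = 12:06.
The wash step ends at 12:06 − 180 min = 09:06.
Staining ends at 09:06 − 30 min = 08:36.
That matches the stated 08:36, so the schedule is consistent.

Yes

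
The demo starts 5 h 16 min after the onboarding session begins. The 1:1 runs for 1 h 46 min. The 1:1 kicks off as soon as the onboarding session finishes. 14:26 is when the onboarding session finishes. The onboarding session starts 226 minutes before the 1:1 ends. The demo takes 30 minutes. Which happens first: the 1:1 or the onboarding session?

the onboarding session

The 1:1 starts at 14:26.
The 1:1 ends at 14:26 + 106 min = 16:12.
The onboarding session starts at 16:12 − 226 min = 12:26.
The 1:1 starts at 14:26 and the onboarding session starts at 12:26, so the onboarding session is first.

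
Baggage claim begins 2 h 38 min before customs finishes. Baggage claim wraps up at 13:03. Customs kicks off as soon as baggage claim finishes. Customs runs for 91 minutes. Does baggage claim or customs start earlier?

baggage claim

Customs starts at 13:03.
Customs ends at 13:03 + 91 min = 14:34.
Baggage claim starts at 14:34 − 158 min = 11:56.
Baggage claim starts at 11:56 and customs starts at 13:03, so baggage claim is first.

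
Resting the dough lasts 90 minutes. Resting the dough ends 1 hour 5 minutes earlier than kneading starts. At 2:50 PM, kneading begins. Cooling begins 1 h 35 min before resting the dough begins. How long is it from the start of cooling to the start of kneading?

Resting the dough ends at 2:50 PM − 65 min = 1:45 PM.
Resting the dough starts at 1:45 PM − 90 min = 12:15 PM.
Cooling starts at 12:15 PM − 95 min = 10:40 AM.
From 10:40 AM to 2:50 PM is 4 h 10 min.

4 h 10 min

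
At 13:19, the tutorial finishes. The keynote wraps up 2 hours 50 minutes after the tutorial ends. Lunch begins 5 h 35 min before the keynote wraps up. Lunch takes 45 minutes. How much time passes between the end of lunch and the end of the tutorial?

two hours

The keynote ends at 13:19 + 170 min = 16:09.
Lunch starts at 16:09 − 335 min = 10:34.
Lunch ends at 10:34 + 45 min = 11:19.
From 11:19 to 13:19 is two hours.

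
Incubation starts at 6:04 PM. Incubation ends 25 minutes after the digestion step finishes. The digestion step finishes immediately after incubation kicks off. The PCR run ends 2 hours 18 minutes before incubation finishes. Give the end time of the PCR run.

The digestion step ends at 6:04 PM.
Incubation ends at 6:04 PM + 25 min = 6:29 PM.
The PCR run ends at 6:29 PM − 138 min = 4:11 PM.

4:11 PM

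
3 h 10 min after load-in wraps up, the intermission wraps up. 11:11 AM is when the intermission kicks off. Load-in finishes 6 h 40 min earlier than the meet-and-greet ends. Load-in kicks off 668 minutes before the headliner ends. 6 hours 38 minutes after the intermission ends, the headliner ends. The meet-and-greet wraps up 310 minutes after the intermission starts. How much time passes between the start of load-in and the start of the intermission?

170 minutes

The meet-and-greet ends at 11:11 AM + 310 min = 4:21 PM.
Load-in ends at 4:21 PM − 400 min = 9:41 AM.
The intermission ends at 9:41 AM + 190 min = 12:51 PM.
The headliner ends at 12:51 PM + 398 min = 7:29 PM.
Load-in starts at 7:29 PM − 668 min = 8:21 AM.
From 8:21 AM to 11:11 AM is 170 minutes.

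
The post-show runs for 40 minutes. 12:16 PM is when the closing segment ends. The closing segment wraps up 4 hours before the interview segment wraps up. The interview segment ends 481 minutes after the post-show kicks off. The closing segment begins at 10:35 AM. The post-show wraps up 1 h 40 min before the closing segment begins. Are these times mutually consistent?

The post-show ends at 10:35 AM − 100 min = 8:55 AM.
The post-show starts at 8:55 AM − 40 min = 8:15 AM.
The interview segment ends at 8:15 AM + 481 min = 4:16 PM.
The closing segment ends at 4:16 PM − 240 min = 12:16 PM.
That matches the stated 12:16 PM, so the schedule is consistent.

Yes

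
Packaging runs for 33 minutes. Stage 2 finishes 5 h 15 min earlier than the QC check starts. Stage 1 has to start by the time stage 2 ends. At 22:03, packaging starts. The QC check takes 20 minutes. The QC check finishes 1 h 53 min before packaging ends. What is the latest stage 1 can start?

15:08

Packaging ends at 22:03 + 33 min = 22:36.
The QC check ends at 22:36 − 113 min = 20:43.
The QC check starts at 20:43 − 20 min = 20:23.
Stage 2 ends at 20:23 − 315 min = 15:08.
Stage 1 is bounded by stage 2, so the latest it can start is 15:08.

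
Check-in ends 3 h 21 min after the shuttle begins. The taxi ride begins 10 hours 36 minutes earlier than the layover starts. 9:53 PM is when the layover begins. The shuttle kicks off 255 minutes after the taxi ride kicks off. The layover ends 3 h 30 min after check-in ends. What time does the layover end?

10:23 PM

The taxi ride starts at 9:53 PM − 636 min = 11:17 AM.
The shuttle starts at 11:17 AM + 255 min = 3:32 PM.
Check-in ends at 3:32 PM + 201 min = 6:53 PM.
The layover ends at 6:53 PM + 210 min = 10:23 PM.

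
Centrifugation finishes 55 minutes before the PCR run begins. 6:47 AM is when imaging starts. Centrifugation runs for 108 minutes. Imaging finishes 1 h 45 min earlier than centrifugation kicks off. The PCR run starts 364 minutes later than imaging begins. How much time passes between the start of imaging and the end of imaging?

The PCR run starts at 6:47 AM + 364 min = 12:51 PM.
Centrifugation ends at 12:51 PM − 55 min = 11:56 AM.
Centrifugation starts at 11:56 AM − 108 min = 10:08 AM.
Imaging ends at 10:08 AM − 105 min = 8:23 AM.
From 6:47 AM to 8:23 AM is 1 hour 36 minutes.

1 hour 36 minutes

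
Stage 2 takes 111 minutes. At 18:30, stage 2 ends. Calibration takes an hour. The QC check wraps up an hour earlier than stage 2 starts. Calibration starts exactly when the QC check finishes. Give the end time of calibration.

Stage 2 starts at 18:30 − 111 min = 16:39.
The QC check ends at 16:39 − 60 min = 15:39.
So calibration starts at 15:39.
Calibration ends at 15:39 + 60 min = 16:39.

16:39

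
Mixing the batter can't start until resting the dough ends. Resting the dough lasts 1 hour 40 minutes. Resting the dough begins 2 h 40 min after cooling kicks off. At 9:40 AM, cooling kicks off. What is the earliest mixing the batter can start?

Resting the dough starts at 9:40 AM + 160 min = 12:20 PM.
Resting the dough ends at 12:20 PM + 100 min = 2:00 PM.
Mixing the batter is bounded by resting the dough, so the earliest it can start is 2:00 PM.

2:00 PM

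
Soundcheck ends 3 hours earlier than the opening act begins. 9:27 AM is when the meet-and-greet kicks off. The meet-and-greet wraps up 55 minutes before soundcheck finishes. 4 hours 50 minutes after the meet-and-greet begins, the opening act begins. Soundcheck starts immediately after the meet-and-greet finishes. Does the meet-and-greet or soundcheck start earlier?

The opening act starts at 9:27 AM + 290 min = 2:17 PM.
Soundcheck ends at 2:17 PM − 180 min = 11:17 AM.
The meet-and-greet ends at 11:17 AM − 55 min = 10:22 AM.
So soundcheck starts at 10:22 AM.
The meet-and-greet starts at 9:27 AM and soundcheck starts at 10:22 AM, so the meet-and-greet is first.

the meet-and-greet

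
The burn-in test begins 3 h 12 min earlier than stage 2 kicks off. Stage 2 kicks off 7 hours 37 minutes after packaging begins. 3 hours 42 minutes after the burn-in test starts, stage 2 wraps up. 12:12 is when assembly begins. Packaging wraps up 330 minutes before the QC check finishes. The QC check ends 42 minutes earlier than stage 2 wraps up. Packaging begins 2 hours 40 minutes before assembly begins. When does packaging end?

11:27

Packaging starts at 12:12 − 160 min = 09:32.
Stage 2 starts at 09:32 + 457 min = 17:09.
The burn-in test starts at 17:09 − 192 min = 13:57.
Stage 2 ends at 13:57 + 222 min = 17:39.
The QC check ends at 17:39 − 42 min = 16:57.
Packaging ends at 16:57 − 330 min = 11:27.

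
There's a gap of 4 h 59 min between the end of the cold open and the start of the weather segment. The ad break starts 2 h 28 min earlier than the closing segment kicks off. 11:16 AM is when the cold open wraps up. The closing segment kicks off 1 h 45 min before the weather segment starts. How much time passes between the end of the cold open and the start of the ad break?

The weather segment starts at 11:16 AM + 299 min = 4:15 PM.
The closing segment starts at 4:15 PM − 105 min = 2:30 PM.
The ad break starts at 2:30 PM − 148 min = 12:02 PM.
From 11:16 AM to 12:02 PM is 46 minutes.

46 minutes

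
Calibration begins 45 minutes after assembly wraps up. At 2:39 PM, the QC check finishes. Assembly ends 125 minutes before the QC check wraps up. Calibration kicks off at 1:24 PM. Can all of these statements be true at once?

No

Assembly ends at 2:39 PM − 125 min = 12:34 PM.
Calibration starts at 12:34 PM + 45 min = 1:19 PM.
But calibration is also said to start at 1:24 PM — a 5-minute conflict.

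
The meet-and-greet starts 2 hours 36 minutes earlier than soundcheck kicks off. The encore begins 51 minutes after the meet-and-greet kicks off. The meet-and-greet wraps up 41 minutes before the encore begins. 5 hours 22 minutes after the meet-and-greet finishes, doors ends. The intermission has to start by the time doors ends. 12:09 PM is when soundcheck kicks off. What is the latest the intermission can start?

3:05 PM

The meet-and-greet starts at 12:09 PM − 156 min = 9:33 AM.
The encore starts at 9:33 AM + 51 min = 10:24 AM.
The meet-and-greet ends at 10:24 AM − 41 min = 9:43 AM.
Doors ends at 9:43 AM + 322 min = 3:05 PM.
The intermission is bounded by doors, so the latest it can start is 3:05 PM.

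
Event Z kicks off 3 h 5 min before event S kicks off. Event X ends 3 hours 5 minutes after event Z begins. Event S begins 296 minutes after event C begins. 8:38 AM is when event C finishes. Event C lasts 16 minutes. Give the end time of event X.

Event C starts at 8:38 AM − 16 min = 8:22 AM.
Event S starts at 8:22 AM + 296 min = 1:18 PM.
Event Z starts at 1:18 PM − 185 min = 10:13 AM.
Event X ends at 10:13 AM + 185 min = 1:18 PM.

1:18 PM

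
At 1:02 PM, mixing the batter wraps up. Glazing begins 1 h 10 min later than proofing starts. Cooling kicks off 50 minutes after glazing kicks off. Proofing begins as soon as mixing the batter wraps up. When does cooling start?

3:02 PM

Proofing starts at 1:02 PM.
Glazing starts at 1:02 PM + 70 min = 2:12 PM.
Cooling starts at 2:12 PM + 50 min = 3:02 PM.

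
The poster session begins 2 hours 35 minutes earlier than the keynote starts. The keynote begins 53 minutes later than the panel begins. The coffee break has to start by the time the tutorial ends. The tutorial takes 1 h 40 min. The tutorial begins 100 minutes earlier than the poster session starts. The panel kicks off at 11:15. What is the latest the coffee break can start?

09:33

The keynote starts at 11:15 + 53 min = 12:08.
The poster session starts at 12:08 − 155 min = 09:33.
The tutorial starts at 09:33 − 100 min = 07:53.
The tutorial ends at 07:53 + 100 min = 09:33.
The coffee break is bounded by the tutorial, so the latest it can start is 09:33.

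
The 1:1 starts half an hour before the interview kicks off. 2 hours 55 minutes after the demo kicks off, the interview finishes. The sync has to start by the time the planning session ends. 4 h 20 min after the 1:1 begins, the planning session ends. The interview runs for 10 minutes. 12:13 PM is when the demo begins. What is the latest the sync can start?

The interview ends at 12:13 PM + 175 min = 3:08 PM.
The interview starts at 3:08 PM − 10 min = 2:58 PM.
The 1:1 starts at 2:58 PM − 30 min = 2:28 PM.
The planning session ends at 2:28 PM + 260 min = 6:48 PM.
The sync is bounded by the planning session, so the latest it can start is 6:48 PM.

6:48 PM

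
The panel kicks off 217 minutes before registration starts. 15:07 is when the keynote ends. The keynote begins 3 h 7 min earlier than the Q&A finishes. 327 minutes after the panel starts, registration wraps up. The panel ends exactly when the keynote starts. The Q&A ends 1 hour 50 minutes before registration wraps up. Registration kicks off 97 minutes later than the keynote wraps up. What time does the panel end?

Registration starts at 15:07 + 97 min = 16:44.
The panel starts at 16:44 − 217 min = 13:07.
Registration ends at 13:07 + 327 min = 18:34.
The Q&A ends at 18:34 − 110 min = 16:44.
The keynote starts at 16:44 − 187 min = 13:37.
So the panel ends at 13:37.

13:37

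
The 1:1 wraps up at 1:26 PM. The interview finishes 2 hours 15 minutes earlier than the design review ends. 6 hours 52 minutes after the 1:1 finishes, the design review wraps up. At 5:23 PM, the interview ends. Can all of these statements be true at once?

The design review ends at 1:26 PM + 412 min = 8:18 PM.
The interview ends at 8:18 PM − 135 min = 6:03 PM.
But the interview is also said to end at 5:23 PM — a 40-minute conflict.

No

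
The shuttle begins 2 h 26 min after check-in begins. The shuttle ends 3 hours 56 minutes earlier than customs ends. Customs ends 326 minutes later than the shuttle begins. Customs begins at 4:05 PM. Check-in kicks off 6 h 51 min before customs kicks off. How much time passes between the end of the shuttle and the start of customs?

175 minutes

Check-in starts at 4:05 PM − 411 min = 9:14 AM.
The shuttle starts at 9:14 AM + 146 min = 11:40 AM.
Customs ends at 11:40 AM + 326 min = 5:06 PM.
The shuttle ends at 5:06 PM − 236 min = 1:10 PM.
From 1:10 PM to 4:05 PM is 175 minutes.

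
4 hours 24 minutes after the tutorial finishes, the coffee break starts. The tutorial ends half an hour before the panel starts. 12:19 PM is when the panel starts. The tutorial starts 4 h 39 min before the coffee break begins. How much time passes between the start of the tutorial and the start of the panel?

45 minutes

The tutorial ends at 12:19 PM − 30 min = 11:49 AM.
The coffee break starts at 11:49 AM + 264 min = 4:13 PM.
The tutorial starts at 4:13 PM − 279 min = 11:34 AM.
From 11:34 AM to 12:19 PM is 45 minutes.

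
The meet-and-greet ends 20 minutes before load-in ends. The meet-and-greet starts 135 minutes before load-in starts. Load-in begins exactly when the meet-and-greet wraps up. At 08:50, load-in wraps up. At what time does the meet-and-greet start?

06:15

The meet-and-greet ends at 08:50 − 20 min = 08:30.
So load-in starts at 08:30.
The meet-and-greet starts at 08:30 − 135 min = 06:15.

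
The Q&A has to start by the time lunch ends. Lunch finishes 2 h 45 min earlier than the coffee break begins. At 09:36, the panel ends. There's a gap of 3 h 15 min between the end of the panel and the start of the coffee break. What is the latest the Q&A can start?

The coffee break starts at 09:36 + 195 min = 12:51.
Lunch ends at 12:51 − 165 min = 10:06.
The Q&A is bounded by lunch, so the latest it can start is 10:06.

10:06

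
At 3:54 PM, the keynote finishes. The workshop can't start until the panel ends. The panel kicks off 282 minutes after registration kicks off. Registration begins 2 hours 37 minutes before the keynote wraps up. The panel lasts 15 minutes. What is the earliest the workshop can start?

Registration starts at 3:54 PM − 157 min = 1:17 PM.
The panel starts at 1:17 PM + 282 min = 5:59 PM.
The panel ends at 5:59 PM + 15 min = 6:14 PM.
The workshop is bounded by the panel, so the earliest it can start is 6:14 PM.

6:14 PM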